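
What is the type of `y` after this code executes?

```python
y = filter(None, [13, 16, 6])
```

filter() returns a filter iterator object

filter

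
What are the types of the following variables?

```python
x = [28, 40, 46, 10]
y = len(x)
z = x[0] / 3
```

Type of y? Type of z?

len() returns int; int / int returns float

int, float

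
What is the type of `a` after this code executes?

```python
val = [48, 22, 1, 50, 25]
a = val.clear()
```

list.clear() returns None

NoneType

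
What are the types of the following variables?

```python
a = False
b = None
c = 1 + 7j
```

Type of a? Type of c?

a is bool; c is complex

bool, complex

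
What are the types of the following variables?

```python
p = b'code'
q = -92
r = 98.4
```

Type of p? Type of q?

p is bytes; q is int

bytes, int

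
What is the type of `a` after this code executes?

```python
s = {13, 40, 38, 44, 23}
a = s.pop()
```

Popping from a set of ints returns int

int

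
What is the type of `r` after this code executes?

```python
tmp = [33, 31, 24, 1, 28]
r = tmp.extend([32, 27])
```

list.extend() returns None

NoneType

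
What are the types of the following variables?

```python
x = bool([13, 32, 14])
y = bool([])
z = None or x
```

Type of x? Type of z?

bool() returns bool; None or <bool> returns the bool

bool, bool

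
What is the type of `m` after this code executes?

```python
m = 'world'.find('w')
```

str.find() returns int (index, or -1)

int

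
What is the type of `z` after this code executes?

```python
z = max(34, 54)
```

max() of ints returns int

int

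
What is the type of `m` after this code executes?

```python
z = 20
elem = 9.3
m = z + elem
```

int + float returns float (20 + 9.3 = 29.3)

float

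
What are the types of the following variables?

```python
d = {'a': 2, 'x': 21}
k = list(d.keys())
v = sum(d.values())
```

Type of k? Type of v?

list(...) returns list; sum of int values returns int

list, int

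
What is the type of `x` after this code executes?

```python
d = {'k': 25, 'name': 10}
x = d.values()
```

.values() returns a dict_values view object

dict_values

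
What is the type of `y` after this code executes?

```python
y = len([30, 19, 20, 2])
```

len() always returns int

int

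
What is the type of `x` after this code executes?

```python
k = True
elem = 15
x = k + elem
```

bool + int returns int (True is 1, so 1 + 15 = 16)

int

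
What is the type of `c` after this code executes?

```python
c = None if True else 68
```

Ternary: condition is True, if branch (None) taken → NoneType

NoneType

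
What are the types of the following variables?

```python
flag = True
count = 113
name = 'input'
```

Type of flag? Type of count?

flag is bool; count is int

bool, int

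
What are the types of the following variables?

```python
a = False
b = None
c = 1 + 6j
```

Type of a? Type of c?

a is bool; c is complex

bool, complex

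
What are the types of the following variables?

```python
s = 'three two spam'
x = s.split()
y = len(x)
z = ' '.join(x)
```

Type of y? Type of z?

len() returns int; str.join() returns str

int, str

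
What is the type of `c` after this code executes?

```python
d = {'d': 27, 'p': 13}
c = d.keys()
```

.keys() returns a dict_keys view object

dict_keys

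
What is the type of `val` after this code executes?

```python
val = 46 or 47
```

'or' returns the first truthy value (46, which is int)

int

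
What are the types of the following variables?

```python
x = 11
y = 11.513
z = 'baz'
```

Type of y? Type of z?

y is float; z is str

float, str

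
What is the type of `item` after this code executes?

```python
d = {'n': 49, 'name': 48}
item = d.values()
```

.values() returns a dict_values view object

dict_values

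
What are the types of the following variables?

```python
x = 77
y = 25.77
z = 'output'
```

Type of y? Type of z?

y is float; z is str

float, str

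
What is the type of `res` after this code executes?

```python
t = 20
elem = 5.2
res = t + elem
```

int + float returns float (20 + 5.2 = 25.2)

float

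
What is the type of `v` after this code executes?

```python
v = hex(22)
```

hex() returns str representation

str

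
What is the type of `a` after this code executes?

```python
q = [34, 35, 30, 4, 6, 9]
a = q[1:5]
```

Slicing a list always returns a list

list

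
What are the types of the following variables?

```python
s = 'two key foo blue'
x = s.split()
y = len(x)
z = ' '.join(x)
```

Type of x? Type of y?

str.split() returns list; len() returns int

list, int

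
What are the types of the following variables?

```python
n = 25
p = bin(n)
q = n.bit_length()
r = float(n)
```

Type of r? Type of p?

float() returns float; bin() returns str

float, str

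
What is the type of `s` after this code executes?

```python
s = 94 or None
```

'or' returns first truthy value (94, int)

int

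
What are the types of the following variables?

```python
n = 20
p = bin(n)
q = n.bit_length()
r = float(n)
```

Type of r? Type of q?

float() returns float; int.bit_length() returns int

float, int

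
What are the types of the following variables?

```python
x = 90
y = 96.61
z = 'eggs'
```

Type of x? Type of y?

x is int; y is float

int, float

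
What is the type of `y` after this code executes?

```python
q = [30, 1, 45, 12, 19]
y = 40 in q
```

'in' operator returns bool

bool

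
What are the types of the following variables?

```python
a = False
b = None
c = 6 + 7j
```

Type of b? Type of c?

b is NoneType; c is complex

NoneType, complex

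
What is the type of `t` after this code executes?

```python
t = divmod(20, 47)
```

divmod() returns a tuple (quotient, remainder)

tuple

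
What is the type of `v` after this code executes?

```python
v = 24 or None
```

'or' returns first truthy value (24, int)

int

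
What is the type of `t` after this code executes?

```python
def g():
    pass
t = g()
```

A function with no return statement returns None

NoneType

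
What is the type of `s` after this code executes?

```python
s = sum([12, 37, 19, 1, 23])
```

sum() of ints returns int

int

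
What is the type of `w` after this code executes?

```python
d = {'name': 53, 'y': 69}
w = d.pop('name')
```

dict.pop() returns the value (int)

int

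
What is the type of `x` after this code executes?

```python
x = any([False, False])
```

any() returns bool

bool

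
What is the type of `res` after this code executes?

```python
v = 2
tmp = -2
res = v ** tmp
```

int ** negative int returns float

float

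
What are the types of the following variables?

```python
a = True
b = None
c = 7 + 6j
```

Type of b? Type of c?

b is NoneType; c is complex

NoneType, complex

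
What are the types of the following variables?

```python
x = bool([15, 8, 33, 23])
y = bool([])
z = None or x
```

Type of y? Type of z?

bool() returns bool; None or <bool> returns the bool

bool, bool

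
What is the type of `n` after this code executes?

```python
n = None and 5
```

'and' returns first falsy value (None)

NoneType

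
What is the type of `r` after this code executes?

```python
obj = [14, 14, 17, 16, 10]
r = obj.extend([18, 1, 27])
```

list.extend() returns None

NoneType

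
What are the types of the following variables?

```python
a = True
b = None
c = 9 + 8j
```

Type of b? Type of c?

b is NoneType; c is complex

NoneType, complex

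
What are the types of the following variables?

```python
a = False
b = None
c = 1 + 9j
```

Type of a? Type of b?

a is bool; b is NoneType

bool, NoneType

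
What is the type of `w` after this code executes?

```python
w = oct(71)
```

oct() returns str representation

str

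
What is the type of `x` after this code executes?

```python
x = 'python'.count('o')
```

str.count() returns int

int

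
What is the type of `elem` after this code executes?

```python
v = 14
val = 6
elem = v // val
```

int // int returns int (14 // 6 = 2)

int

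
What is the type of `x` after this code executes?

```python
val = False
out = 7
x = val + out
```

bool + int returns int (False is 0, so 0 + 7 = 7)

int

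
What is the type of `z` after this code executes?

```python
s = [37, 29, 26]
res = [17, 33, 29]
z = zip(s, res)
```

zip() returns a zip iterator object

zip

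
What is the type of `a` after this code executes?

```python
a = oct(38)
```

oct() returns str representation

str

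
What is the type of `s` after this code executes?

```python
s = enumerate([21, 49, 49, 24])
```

enumerate() returns an enumerate iterator object

enumerate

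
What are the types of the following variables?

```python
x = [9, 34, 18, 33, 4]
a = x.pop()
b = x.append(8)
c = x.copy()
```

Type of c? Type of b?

list.copy() returns list; list.append() returns None

list, NoneType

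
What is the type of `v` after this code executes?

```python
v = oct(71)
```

oct() returns str representation

str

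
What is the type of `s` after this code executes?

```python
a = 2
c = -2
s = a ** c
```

int ** negative int returns float

float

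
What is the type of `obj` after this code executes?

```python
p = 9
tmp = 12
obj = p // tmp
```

int // int returns int (9 // 12 = 0)

int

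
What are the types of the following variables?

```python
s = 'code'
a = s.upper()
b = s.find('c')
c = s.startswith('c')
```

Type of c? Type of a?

str.startswith() returns bool; str.upper() returns str

bool, str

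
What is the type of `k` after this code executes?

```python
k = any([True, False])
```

any() returns bool

bool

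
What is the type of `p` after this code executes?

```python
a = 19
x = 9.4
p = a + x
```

int + float returns float (19 + 9.4 = 28.4)

float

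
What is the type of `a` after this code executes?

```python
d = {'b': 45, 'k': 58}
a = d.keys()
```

.keys() returns a dict_keys view object

dict_keys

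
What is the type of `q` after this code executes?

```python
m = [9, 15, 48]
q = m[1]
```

Indexing a list of ints returns int (m[1] = 15)

int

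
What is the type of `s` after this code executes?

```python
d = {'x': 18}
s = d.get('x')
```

dict.get() returns the value (int) when key is found

int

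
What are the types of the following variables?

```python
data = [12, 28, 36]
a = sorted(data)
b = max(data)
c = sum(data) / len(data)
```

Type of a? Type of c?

sorted() returns list; int / int returns float

list, float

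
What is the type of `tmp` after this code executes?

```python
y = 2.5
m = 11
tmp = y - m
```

float - int returns float (2.5 - 11 = -8.5)

float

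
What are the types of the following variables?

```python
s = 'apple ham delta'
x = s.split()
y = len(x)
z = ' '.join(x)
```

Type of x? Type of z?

str.split() returns list; str.join() returns str

list, str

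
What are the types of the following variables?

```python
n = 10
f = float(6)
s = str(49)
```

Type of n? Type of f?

n is int; f is float

int, float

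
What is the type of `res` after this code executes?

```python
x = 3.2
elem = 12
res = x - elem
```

float - int returns float (3.2 - 12 = -8.8)

float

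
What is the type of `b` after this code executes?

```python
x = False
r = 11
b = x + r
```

bool + int returns int (False is 0, so 0 + 11 = 11)

int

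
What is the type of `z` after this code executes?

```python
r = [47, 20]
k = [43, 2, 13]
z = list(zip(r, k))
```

list(zip(...)) returns a list of tuples

list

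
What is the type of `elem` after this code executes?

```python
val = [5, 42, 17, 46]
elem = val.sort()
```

list.sort() returns None (sorts in place)

NoneType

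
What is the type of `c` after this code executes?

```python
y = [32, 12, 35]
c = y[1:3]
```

Slicing a list always returns a list

list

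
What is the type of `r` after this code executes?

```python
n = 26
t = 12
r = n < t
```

Comparison operators return bool

bool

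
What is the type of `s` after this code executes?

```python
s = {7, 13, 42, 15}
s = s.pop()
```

Popping from a set of ints returns int

int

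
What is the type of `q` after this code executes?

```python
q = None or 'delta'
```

'or' with None returns the other value ('delta', str)

str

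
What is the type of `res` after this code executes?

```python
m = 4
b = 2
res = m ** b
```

int ** positive int returns int (4 ** 2 = 16)

int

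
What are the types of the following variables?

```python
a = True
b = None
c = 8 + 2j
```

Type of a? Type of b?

a is bool; b is NoneType

bool, NoneType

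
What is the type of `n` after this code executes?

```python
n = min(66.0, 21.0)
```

min() of floats returns float

float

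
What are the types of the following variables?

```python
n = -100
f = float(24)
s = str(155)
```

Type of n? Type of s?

n is int; s is str

int, str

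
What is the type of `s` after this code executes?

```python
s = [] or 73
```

'or' returns first truthy value (73, which is int)

int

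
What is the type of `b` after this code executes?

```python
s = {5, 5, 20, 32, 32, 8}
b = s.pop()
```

Popping from a set of ints returns int

int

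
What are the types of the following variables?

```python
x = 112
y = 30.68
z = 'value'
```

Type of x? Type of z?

x is int; z is str

int, str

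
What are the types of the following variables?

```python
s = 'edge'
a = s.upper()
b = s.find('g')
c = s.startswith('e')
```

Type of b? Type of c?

str.find() returns int; str.startswith() returns bool

int, bool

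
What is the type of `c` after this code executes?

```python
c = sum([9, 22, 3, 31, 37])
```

sum() of ints returns int

int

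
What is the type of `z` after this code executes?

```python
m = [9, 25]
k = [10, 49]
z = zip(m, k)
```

zip() returns a zip iterator object

zip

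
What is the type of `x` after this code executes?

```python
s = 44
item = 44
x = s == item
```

Equality comparison returns bool

bool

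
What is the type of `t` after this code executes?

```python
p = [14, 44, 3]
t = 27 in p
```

'in' operator returns bool

bool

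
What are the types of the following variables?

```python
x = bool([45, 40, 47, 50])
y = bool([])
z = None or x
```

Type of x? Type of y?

bool() returns bool; bool() returns bool

bool, bool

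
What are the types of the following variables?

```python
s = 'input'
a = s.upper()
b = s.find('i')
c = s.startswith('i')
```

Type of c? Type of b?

str.startswith() returns bool; str.find() returns int

bool, int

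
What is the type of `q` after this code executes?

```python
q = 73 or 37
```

'or' returns the first truthy value (73, which is int)

int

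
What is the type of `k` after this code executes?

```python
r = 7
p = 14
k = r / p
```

int / int always returns float in Python 3 (7 / 14 = 0.5)

float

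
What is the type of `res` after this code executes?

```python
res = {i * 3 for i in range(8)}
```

A set comprehension {expr for x in iterable} produces a set

set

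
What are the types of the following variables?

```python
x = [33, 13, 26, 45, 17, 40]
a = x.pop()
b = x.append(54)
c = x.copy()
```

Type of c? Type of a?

list.copy() returns list; list.pop() returns the element (int)

list, int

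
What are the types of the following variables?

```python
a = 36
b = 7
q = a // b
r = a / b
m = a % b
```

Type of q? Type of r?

int // int returns int; int / int returns float

int, float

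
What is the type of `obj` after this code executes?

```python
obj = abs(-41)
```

abs() of int returns int

int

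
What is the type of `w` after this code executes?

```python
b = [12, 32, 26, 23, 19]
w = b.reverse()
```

list.reverse() returns None

NoneType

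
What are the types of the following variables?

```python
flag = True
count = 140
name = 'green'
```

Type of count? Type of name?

count is int; name is str

int, str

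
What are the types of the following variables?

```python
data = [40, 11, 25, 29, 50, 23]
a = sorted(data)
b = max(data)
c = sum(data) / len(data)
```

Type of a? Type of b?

sorted() returns list; max of ints returns int

list, int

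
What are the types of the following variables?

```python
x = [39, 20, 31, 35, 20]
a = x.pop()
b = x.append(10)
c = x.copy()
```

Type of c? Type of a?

list.copy() returns list; list.pop() returns the element (int)

list, int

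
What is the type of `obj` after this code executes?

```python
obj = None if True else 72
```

Ternary: condition is True, if branch (None) taken → NoneType

NoneType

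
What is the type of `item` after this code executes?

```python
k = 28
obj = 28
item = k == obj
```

Equality comparison returns bool

bool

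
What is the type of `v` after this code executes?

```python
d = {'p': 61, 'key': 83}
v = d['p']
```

Accessing dict[str, int] with key 'p' returns int value 61

int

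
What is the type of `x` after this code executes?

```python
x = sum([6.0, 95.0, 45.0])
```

sum() of floats returns float

float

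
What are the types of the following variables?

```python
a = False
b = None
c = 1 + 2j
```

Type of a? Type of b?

a is bool; b is NoneType

bool, NoneType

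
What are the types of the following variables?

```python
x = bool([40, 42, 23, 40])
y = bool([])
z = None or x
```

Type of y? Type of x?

bool() returns bool; bool() returns bool

bool, bool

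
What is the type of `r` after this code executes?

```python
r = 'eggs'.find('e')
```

str.find() returns int (index, or -1)

int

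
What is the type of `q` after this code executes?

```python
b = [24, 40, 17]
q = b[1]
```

Indexing a list of ints returns int (b[1] = 40)

int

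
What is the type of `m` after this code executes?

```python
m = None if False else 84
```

Ternary: condition is False, else branch (84) taken → int

int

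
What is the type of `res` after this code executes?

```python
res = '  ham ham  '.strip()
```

str.strip() returns str

str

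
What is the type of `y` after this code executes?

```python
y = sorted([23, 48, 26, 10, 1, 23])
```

sorted() always returns list

list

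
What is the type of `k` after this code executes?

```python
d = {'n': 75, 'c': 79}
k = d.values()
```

.values() returns a dict_values view object

dict_values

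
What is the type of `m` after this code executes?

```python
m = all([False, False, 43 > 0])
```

all() returns bool

bool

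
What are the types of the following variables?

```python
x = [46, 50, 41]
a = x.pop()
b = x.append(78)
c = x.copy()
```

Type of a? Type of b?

list.pop() returns the element (int); list.append() returns None

int, NoneType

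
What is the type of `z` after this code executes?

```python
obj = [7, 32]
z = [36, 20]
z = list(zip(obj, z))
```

list(zip(...)) returns a list of tuples

list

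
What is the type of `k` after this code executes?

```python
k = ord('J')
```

ord() returns int (Unicode code point)

int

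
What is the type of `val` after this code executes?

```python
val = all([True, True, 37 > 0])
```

all() returns bool

bool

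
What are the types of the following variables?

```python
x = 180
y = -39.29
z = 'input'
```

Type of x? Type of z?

x is int; z is str

int, str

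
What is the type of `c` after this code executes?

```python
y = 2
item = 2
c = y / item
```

int / int always returns float in Python 3 (2 / 2 = 1)

float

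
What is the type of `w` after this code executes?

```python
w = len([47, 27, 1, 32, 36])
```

len() always returns int

int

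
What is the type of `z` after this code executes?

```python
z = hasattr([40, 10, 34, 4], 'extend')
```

hasattr() returns bool

bool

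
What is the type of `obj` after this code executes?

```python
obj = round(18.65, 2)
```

round() with ndigits arg returns float

float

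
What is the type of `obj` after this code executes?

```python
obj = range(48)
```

range() returns a range object

range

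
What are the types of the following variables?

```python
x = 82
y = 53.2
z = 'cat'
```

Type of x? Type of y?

x is int; y is float

int, float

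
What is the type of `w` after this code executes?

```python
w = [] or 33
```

'or' returns first truthy value (33, which is int)

int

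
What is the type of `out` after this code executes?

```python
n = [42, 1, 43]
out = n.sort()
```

list.sort() returns None (sorts in place)

NoneType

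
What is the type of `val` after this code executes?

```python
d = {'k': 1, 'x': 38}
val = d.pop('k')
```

dict.pop() returns the value (int)

int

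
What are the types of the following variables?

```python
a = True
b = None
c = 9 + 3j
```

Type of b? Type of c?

b is NoneType; c is complex

NoneType, complex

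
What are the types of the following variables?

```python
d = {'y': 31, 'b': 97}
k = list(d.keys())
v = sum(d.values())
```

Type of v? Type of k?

sum of int values returns int; list(...) returns list

int, list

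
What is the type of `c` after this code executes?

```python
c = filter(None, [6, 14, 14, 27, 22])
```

filter() returns a filter iterator object

filter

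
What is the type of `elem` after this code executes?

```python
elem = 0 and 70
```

'and' returns the first falsy value (0, which is int)

int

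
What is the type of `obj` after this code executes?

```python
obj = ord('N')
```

ord() returns int (Unicode code point)

int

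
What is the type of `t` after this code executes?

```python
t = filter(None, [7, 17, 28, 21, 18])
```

filter() returns a filter iterator object

filter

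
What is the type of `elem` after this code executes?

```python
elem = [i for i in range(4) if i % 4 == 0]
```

A list comprehension [...] produces a list

list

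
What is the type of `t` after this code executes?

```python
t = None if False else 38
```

Ternary: condition is False, else branch (38) taken → int

int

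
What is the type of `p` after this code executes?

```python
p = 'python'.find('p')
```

str.find() returns int (index, or -1)

int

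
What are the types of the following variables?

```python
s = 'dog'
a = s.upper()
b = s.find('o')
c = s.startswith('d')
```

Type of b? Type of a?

str.find() returns int; str.upper() returns str

int, str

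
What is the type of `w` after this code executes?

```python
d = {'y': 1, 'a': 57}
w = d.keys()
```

.keys() returns a dict_keys view object

dict_keys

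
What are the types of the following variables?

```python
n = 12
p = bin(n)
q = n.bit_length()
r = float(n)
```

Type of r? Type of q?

float() returns float; int.bit_length() returns int

float, int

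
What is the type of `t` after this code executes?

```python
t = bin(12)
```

bin() returns str representation

str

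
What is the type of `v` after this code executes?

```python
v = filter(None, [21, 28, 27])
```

filter() returns a filter iterator object

filter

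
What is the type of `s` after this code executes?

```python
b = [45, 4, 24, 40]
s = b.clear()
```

list.clear() returns None

NoneType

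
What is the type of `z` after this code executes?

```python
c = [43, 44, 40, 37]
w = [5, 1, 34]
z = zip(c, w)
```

zip() returns a zip iterator object

zip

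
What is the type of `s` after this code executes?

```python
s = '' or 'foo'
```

'or' returns first truthy value ('foo', which is str)

str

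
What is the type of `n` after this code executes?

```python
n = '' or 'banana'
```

'or' returns first truthy value ('banana', which is str)

str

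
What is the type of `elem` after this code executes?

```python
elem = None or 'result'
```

'or' with None returns the other value ('result', str)

str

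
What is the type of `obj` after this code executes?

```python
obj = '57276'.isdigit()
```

str.isdigit() returns bool

bool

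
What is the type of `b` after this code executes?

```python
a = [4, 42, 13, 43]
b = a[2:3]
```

Slicing a list always returns a list

list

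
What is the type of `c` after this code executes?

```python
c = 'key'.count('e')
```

str.count() returns int

int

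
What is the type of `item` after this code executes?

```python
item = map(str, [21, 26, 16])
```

map() returns a map iterator object

map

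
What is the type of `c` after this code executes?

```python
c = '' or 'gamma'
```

'or' returns first truthy value ('gamma', which is str)

str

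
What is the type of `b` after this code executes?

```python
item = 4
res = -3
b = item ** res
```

int ** negative int returns float

float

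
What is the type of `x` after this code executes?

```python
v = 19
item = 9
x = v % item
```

int % int returns int (19 % 9 = 1)

int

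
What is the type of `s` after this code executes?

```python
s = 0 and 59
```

'and' returns the first falsy value (0, which is int)

int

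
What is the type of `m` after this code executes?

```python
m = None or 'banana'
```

'or' with None returns the other value ('banana', str)

str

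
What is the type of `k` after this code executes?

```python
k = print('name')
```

print() returns None

NoneType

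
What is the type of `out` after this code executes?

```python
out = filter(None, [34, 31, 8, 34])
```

filter() returns a filter iterator object

filter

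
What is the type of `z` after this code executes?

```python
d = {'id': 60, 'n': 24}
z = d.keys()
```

.keys() returns a dict_keys view object

dict_keys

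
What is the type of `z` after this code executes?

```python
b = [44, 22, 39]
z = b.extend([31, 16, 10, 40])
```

list.extend() returns None

NoneType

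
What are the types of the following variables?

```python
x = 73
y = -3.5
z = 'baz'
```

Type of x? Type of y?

x is int; y is float

int, float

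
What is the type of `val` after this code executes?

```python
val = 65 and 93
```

'and' returns the last value when all truthy (93, which is int)

int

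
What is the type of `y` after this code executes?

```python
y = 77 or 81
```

'or' returns the first truthy value (77, which is int)

int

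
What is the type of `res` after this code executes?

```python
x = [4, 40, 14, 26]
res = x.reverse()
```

list.reverse() returns None

NoneType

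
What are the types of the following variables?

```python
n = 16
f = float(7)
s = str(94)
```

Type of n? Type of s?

n is int; s is str

int, str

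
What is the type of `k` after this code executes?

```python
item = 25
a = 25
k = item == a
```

Equality comparison returns bool

bool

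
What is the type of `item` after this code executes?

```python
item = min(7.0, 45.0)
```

min() of floats returns float

float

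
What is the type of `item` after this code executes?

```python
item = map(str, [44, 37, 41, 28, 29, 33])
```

map() returns a map iterator object

map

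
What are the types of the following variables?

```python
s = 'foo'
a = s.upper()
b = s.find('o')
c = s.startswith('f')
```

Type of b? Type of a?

str.find() returns int; str.upper() returns str

int, str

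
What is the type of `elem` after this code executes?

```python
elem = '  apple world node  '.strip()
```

str.strip() returns str

str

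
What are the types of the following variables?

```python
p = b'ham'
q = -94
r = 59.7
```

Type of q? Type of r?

q is int; r is float

int, float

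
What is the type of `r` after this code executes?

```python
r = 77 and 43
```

'and' returns the last value when all truthy (43, which is int)

int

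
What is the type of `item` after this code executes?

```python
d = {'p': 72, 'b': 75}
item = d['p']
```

Accessing dict[str, int] with key 'p' returns int value 72

int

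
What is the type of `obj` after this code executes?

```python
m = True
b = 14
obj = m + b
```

bool + int returns int (True is 1, so 1 + 14 = 15)

int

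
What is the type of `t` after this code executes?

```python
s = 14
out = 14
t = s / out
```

int / int always returns float in Python 3 (14 / 14 = 1)

float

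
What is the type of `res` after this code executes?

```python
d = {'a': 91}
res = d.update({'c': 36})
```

dict.update() returns None

NoneType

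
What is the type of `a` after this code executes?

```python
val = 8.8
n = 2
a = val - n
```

float - int returns float (8.8 - 2 = 6.8)

float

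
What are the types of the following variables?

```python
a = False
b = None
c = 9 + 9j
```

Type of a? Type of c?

a is bool; c is complex

bool, complex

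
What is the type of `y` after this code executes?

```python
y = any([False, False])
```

any() returns bool

bool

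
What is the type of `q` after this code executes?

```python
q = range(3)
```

range() returns a range object

range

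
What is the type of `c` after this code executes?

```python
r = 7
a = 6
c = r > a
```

Comparison operators return bool

bool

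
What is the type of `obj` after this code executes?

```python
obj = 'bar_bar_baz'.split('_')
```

str.split() returns list

list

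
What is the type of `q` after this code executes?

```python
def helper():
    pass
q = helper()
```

A function with no return statement returns None

NoneType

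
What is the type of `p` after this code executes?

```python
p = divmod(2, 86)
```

divmod() returns a tuple (quotient, remainder)

tuple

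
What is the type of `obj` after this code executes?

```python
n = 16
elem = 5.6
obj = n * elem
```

int * float returns float (16 * 5.6 = 89.6)

float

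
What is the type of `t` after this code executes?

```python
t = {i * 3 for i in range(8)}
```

A set comprehension {expr for x in iterable} produces a set

set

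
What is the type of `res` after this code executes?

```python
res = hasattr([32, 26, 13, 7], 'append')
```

hasattr() returns bool

bool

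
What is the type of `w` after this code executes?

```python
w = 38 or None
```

'or' returns first truthy value (38, int)

int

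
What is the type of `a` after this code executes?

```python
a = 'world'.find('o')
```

str.find() returns int (index, or -1)

int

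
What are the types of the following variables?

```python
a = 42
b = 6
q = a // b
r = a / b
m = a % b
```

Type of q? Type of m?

int // int returns int; int % int returns int

int, int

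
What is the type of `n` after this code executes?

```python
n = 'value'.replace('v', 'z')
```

str.replace() returns str

str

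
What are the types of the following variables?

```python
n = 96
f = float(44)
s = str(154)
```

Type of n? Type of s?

n is int; s is str

int, str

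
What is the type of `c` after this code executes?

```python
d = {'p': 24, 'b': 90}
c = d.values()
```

.values() returns a dict_values view object

dict_values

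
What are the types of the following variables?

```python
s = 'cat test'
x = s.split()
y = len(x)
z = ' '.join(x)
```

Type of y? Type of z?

len() returns int; str.join() returns str

int, str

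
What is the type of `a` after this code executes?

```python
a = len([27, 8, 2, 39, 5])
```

len() always returns int

int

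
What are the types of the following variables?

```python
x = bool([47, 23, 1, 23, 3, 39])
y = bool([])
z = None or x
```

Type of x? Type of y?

bool() returns bool; bool() returns bool

bool, bool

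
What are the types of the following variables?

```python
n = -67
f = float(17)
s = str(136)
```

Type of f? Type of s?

f is float; s is str

float, str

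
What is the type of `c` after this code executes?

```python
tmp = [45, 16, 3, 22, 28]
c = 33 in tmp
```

'in' operator returns bool

bool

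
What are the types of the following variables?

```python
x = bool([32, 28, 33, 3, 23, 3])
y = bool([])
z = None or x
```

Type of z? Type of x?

None or <bool> returns the bool; bool() returns bool

bool, bool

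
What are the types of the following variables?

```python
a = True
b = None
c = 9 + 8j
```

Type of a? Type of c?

a is bool; c is complex

bool, complex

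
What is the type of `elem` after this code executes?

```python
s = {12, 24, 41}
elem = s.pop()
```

Popping from a set of ints returns int

int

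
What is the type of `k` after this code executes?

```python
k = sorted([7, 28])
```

sorted() always returns list

list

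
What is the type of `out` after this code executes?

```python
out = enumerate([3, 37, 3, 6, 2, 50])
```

enumerate() returns an enumerate iterator object

enumerate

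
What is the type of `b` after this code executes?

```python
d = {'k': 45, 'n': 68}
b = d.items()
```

dict.items() returns a dict_items view

dict_items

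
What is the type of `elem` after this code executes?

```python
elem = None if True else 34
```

Ternary: condition is True, if branch (None) taken → NoneType

NoneType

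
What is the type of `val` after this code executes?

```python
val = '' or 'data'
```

'or' returns first truthy value ('data', which is str)

str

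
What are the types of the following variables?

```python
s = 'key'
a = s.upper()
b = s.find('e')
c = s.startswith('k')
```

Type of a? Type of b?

str.upper() returns str; str.find() returns int

str, int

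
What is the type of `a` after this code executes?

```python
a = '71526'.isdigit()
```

str.isdigit() returns bool

bool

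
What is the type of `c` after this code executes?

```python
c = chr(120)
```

chr() returns str (single character)

str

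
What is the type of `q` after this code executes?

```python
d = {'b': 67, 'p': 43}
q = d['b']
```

Accessing dict[str, int] with key 'b' returns int value 67

int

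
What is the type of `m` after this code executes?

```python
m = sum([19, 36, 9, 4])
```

sum() of ints returns int

int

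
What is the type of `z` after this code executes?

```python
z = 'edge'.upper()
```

str.upper() returns str

str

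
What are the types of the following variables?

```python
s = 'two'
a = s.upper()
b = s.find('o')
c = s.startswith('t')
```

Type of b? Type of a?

str.find() returns int; str.upper() returns str

int, str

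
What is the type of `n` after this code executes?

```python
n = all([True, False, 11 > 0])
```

all() returns bool

bool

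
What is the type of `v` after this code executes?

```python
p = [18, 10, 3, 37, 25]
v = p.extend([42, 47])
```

list.extend() returns None

NoneType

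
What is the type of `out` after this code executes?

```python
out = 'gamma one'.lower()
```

str.lower() returns str

str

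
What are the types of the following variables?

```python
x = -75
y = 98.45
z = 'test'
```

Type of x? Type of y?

x is int; y is float

int, float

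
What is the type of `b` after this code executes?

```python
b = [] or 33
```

'or' returns first truthy value (33, which is int)

int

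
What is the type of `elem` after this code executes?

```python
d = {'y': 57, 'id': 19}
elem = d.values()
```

.values() returns a dict_values view object

dict_values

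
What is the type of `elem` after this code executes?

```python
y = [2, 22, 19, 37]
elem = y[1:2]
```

Slicing a list always returns a list

list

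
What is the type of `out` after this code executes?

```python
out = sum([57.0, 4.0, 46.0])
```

sum() of floats returns float

float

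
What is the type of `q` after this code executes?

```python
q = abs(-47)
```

abs() of int returns int

int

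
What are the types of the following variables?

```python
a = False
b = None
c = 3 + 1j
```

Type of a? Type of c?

a is bool; c is complex

bool, complex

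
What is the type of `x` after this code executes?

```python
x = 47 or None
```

'or' returns first truthy value (47, int)

int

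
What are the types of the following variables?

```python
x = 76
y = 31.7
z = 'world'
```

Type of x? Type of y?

x is int; y is float

int, float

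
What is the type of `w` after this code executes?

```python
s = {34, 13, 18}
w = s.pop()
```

Popping from a set of ints returns int

int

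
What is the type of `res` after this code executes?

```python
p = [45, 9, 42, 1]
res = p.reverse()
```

list.reverse() returns None

NoneType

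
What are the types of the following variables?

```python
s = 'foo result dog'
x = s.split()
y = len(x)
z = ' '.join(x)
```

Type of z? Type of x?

str.join() returns str; str.split() returns list

str, list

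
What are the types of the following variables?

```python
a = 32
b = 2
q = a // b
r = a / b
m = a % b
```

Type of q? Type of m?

int // int returns int; int % int returns int

int, int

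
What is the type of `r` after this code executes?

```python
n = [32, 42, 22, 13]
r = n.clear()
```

list.clear() returns None

NoneType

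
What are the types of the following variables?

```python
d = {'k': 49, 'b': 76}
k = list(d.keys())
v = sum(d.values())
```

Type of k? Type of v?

list(...) returns list; sum of int values returns int

list, int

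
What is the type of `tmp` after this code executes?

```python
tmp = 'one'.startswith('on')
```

str.startswith() returns bool

bool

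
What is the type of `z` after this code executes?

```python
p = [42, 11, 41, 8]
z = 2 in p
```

'in' operator returns bool

bool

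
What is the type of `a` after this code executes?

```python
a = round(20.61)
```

round() with no ndigits arg returns int

int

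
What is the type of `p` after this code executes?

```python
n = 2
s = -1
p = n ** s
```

int ** negative int returns float

float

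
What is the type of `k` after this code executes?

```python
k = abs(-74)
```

abs() of int returns int

int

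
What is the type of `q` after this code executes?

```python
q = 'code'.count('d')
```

str.count() returns int

int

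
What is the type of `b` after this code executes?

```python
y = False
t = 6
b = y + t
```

bool + int returns int (False is 0, so 0 + 6 = 6)

int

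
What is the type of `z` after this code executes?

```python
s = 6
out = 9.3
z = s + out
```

int + float returns float (6 + 9.3 = 15.3)

float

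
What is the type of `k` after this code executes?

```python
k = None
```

None has type NoneType

NoneType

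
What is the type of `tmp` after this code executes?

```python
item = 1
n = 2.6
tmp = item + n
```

int + float returns float (1 + 2.6 = 3.6)

float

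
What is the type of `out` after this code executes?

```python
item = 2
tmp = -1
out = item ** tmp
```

int ** negative int returns float

float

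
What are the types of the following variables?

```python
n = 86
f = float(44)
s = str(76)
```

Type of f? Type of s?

f is float; s is str

float, str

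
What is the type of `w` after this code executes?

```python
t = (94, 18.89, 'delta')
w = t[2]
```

Index 2 of tuple is 'delta' which is str

str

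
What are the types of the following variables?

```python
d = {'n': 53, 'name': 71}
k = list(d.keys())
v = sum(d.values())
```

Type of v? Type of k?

sum of int values returns int; list(...) returns list

int, list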